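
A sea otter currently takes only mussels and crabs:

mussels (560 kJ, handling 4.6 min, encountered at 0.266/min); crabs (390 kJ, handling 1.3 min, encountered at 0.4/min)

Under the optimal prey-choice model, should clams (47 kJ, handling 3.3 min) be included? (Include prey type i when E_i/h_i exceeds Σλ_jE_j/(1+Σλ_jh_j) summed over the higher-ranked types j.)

No

Intake rate on the current diet: R = (0.266×560 + 0.4×390) / (1 + 0.266×4.6 + 0.4×1.3) = 305/2.744 = 111.2 kJ/min.
clams: E/h = 47/3.3 = 14.24 kJ/min.
14.24 < 111.2, so adding clams would lower the average — exclude it.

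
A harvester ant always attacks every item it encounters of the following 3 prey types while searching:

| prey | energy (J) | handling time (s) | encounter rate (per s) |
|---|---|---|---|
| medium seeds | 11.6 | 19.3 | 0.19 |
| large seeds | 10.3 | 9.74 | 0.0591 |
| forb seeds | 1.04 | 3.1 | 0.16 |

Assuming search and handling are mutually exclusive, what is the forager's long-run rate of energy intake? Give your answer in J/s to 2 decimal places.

0.52 J/s

Energy encountered per unit search time: 0.19×11.6 + 0.0591×10.3 + 0.16×1.04 = 2.979 J/s.
Handling time per unit search time: 0.19×19.3 + 0.0591×9.74 + 0.16×3.1 = 4.739.
Rate = 2.979/(1 + 4.739) = 0.5191 J/s.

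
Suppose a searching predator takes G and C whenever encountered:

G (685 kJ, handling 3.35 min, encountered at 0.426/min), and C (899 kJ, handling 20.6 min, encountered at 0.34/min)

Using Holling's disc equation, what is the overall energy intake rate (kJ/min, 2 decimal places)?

R = (0.426×685 + 0.34×899) / (1 + 0.426×3.35 + 0.34×20.6) = 597.5/9.431 = 63.35 kJ/min.

63.35 kJ/min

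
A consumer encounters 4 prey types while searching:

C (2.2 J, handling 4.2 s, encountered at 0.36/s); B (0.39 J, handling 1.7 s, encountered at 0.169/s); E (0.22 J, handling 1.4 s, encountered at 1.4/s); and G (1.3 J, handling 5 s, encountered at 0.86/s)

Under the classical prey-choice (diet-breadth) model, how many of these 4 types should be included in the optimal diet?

Profitabilities (E/h, J/s): C 0.524, G 0.26, B 0.229, E 0.157. Add prey in this order while the next type's profitability exceeds the intake rate on those already taken.
Rate on top 1: 0.3153. G: 0.26 < 0.3153 → exclude; stop.
Optimal diet: C — 1 of 4 types.

1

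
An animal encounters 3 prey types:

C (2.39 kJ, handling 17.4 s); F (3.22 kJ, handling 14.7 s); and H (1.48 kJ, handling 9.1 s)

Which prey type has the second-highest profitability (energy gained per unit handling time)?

H

In descending order of E/h:
F: 3.22/14.7 = 0.219 kJ/s
H: 1.48/9.1 = 0.163 kJ/s
C: 2.39/17.4 = 0.137 kJ/s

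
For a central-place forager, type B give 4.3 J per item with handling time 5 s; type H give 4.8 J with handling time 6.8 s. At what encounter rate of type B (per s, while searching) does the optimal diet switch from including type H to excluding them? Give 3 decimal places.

0.916 per s

At the threshold, the rate on type B alone equals the profitability of type H: λ·4.3/(1 + λ·5) = 4.8/6.8 = 0.7059.
Rearranging, λ(4.3 − 0.7059×5) = 0.7059, so λ = 0.7059/0.7706 = 0.916 per s.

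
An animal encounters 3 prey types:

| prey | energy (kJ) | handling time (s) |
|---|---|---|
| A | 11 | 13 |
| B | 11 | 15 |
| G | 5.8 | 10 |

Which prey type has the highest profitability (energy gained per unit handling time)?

Profitability E/h (kJ/s): A = 11/13 = 0.846, B = 11/15 = 0.733, G = 5.8/10 = 0.58.
Ranked: A > B > G.

A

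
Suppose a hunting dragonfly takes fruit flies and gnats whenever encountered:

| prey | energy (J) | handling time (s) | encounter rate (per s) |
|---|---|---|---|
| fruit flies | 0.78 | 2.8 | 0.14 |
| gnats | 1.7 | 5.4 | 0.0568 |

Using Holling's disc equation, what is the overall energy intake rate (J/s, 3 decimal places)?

R = (0.14×0.78 + 0.0568×1.7) / (1 + 0.14×2.8 + 0.0568×5.4) = 0.2058/1.699 = 0.1211 J/s.

0.121 J/s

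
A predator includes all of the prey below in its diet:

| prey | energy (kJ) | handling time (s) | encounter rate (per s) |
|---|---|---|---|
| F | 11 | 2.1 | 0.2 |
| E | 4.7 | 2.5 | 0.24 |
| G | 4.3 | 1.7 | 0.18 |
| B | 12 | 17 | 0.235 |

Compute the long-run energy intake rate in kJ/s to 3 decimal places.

1.095 kJ/s

R = (0.2×11 + 0.24×4.7 + 0.18×4.3 + 0.235×12) / (1 + 0.2×2.1 + 0.24×2.5 + 0.18×1.7 + 0.235×17) = 6.922/6.321 = 1.095 kJ/s.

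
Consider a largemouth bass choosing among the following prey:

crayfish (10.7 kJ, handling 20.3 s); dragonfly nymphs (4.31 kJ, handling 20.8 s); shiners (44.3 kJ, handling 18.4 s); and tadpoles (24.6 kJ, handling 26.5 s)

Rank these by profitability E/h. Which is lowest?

In descending order of E/h:
shiners: 44.3/18.4 = 2.41 kJ/s
tadpoles: 24.6/26.5 = 0.928 kJ/s
crayfish: 10.7/20.3 = 0.527 kJ/s
dragonfly nymphs: 4.31/20.8 = 0.207 kJ/s

dragonfly nymphs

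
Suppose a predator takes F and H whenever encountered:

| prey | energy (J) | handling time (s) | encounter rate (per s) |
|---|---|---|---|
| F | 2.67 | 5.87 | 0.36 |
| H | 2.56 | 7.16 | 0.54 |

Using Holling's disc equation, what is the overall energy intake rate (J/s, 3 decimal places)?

0.336 J/s

Energy encountered per unit search time: 0.36×2.67 + 0.54×2.56 = 2.344 J/s.
Handling time per unit search time: 0.36×5.87 + 0.54×7.16 = 5.98.
Rate = 2.344/(1 + 5.98) = 0.3358 J/s.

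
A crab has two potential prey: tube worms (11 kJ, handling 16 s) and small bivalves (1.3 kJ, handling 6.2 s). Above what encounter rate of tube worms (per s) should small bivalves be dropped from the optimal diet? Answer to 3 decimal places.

0.027 per s

At the threshold, the rate on tube worms alone equals the profitability of small bivalves: λ·11/(1 + λ·16) = 1.3/6.2 = 0.2097.
Rearranging, λ(11 − 0.2097×16) = 0.2097, so λ = 0.2097/7.645 = 0.02743 per s.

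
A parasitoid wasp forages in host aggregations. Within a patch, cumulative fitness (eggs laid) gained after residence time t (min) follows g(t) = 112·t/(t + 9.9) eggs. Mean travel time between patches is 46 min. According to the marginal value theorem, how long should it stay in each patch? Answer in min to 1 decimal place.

21.3 min

By the marginal value theorem, leave when the instantaneous gain rate g'(t) equals the habitat-wide average g(t)/(T + t).
g'(t) = 112·9.9/(t + 9.9)². Setting 112·9.9/(t+9.9)² = 112t/[(t+9.9)(46+t)] gives 9.9(46+t) = t(t+9.9), so t² = 9.9×46 = 455.4.
t* = √455.4 = 21.34 min.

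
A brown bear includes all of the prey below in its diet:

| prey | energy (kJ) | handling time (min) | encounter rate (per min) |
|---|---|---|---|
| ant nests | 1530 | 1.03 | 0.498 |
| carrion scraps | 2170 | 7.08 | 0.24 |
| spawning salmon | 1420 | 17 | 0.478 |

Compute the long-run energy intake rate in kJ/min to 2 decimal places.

173.00 kJ/min

R = (0.498×1530 + 0.24×2170 + 0.478×1420) / (1 + 0.498×1.03 + 0.24×7.08 + 0.478×17) = 1962/11.34 = 173 kJ/min.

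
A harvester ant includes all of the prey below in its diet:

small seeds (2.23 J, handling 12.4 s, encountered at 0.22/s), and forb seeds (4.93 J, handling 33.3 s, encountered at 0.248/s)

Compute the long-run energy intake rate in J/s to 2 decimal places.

Energy encountered per unit search time: 0.22×2.23 + 0.248×4.93 = 1.713 J/s.
Handling time per unit search time: 0.22×12.4 + 0.248×33.3 = 10.99.
Rate = 1.713/(1 + 10.99) = 0.1429 J/s.

0.14 J/s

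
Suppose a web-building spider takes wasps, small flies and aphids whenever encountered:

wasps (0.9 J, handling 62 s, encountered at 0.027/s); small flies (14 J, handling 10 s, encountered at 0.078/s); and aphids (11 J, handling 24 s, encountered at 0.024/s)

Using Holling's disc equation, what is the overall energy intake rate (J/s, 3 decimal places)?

0.343 J/s

Energy encountered per unit search time: 0.027×0.9 + 0.078×14 + 0.024×11 = 1.38 J/s.
Handling time per unit search time: 0.027×62 + 0.078×10 + 0.024×24 = 3.03.
Rate = 1.38/(1 + 3.03) = 0.3425 J/s.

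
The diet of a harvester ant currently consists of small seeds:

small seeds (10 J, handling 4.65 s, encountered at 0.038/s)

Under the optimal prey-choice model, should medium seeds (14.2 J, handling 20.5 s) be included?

Yes

On small seeds alone, R = ΣλE/(1+Σλh) = 0.38/1.177 = 0.3229 J/s.
medium seeds: E/h = 14.2/20.5 = 0.6927 J/s.
Since 0.6927 > R, including medium seeds increases the long-run rate.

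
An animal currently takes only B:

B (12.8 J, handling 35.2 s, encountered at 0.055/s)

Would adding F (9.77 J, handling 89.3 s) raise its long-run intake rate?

Current rate: (0.055×12.8)/(1 + 0.055×35.2) = 0.2398 J/s.
F: E/h = 9.77/89.3 = 0.1094 J/s.
Since 0.1094 < R, time spent handling F is better spent searching.

No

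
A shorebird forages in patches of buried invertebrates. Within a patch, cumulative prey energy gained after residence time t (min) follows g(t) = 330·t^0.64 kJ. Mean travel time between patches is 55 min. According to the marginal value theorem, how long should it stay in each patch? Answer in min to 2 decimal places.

By the marginal value theorem, leave when the instantaneous gain rate g'(t) equals the habitat-wide average g(t)/(T + t).
g'(t) = 0.64·330·t^-0.36. Setting 0.64·330·t^-0.36 = 330·t^0.64/(55+t) gives 0.64(55+t) = t, so 0.36·t = 0.64×55.
t* = 0.64×55/0.36 = 97.78 min.

97.78 min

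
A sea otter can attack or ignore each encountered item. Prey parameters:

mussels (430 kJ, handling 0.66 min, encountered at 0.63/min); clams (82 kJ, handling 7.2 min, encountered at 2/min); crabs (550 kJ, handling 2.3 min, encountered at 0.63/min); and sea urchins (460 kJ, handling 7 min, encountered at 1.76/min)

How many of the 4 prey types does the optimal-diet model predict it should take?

Rank by E/h (kJ/min): mussels 652, crabs 239, sea urchins 65.7, clams 11.4. Include each in turn until the next type's E/h falls below the running intake rate.
Rate on top 1: 191.3. crabs: 239 > 191.3 → include.
Rate on top 2: 215.5. sea urchins: 65.7 < 215.5 → exclude; stop.
Optimal diet: mussels, crabs — 2 of 4 types.

2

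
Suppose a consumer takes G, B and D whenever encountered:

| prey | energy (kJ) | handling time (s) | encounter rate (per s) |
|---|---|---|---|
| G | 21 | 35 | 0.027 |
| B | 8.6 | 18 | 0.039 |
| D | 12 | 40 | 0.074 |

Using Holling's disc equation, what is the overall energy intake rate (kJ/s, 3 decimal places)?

0.319 kJ/s

Energy encountered per unit search time: 0.027×21 + 0.039×8.6 + 0.074×12 = 1.79 kJ/s.
Handling time per unit search time: 0.027×35 + 0.039×18 + 0.074×40 = 4.607.
Rate = 1.79/(1 + 4.607) = 0.3193 kJ/s.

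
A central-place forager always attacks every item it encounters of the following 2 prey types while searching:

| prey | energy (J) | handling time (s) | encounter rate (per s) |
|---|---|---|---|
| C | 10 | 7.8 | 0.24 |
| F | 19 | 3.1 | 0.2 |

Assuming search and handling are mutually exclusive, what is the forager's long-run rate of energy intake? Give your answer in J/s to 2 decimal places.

1.78 J/s

Energy encountered per unit search time: 0.24×10 + 0.2×19 = 6.2 J/s.
Handling time per unit search time: 0.24×7.8 + 0.2×3.1 = 2.492.
Rate = 6.2/(1 + 2.492) = 1.775 J/s.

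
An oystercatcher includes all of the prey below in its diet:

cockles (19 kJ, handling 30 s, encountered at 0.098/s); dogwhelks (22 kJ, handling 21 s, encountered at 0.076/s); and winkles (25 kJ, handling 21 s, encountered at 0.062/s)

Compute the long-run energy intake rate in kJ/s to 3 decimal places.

0.743 kJ/s

R = Σλ_iE_i / (1 + Σλ_ih_i)
Numerator: 0.098×19 + 0.076×22 + 0.062×25 = 5.084
Denominator: 1 + 0.098×30 + 0.076×21 + 0.062×21 = 6.838
R = 5.084/6.838 = 0.7435 kJ/s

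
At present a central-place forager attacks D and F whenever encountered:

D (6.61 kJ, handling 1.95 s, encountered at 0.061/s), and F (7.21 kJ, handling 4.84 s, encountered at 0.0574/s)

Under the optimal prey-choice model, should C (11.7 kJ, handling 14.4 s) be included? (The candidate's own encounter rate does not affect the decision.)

Yes

On D and F alone, R = ΣλE/(1+Σλh) = 0.8171/1.397 = 0.585 kJ/s.
Profitability of C: 11.7/14.4 = 0.8125 kJ/s.
0.8125 > 0.585, so adding C raises the average — include it.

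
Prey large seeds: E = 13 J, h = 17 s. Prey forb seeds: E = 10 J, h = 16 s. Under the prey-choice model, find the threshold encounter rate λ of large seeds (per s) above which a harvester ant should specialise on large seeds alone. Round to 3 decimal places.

Drop forb seeds once their profitability E₂/h₂ falls below the rate achievable on large seeds alone: E₂/h₂ = λE₁/(1 + λh₁).
Solve for λ: λE₁h₂ = E₂(1 + λh₁) → λ(E₁h₂ − E₂h₁) = E₂ → λ = E₂/(E₁h₂ − E₂h₁).
λ = 10/(13×16 − 10×17) = 10/38 = 0.2632 per s.

0.263 per s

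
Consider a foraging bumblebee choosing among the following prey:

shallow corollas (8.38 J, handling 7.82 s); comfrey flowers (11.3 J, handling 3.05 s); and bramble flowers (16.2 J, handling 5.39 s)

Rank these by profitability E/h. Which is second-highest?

bramble flowers

Profitability E/h (J/s): shallow corollas = 8.38/7.82 = 1.07, comfrey flowers = 11.3/3.05 = 3.7, bramble flowers = 16.2/5.39 = 3.01.
Ranked: comfrey flowers > bramble flowers > shallow corollas.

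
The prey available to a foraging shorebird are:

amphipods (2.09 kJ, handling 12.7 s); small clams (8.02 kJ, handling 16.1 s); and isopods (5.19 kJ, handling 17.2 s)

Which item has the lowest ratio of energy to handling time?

amphipods

Profitability E/h (kJ/s): amphipods = 2.09/12.7 = 0.165, small clams = 8.02/16.1 = 0.498, isopods = 5.19/17.2 = 0.302.
Ranked: small clams > isopods > amphipods.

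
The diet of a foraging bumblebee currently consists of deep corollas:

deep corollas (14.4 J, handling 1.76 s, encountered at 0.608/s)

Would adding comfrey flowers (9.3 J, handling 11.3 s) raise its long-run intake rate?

No

On deep corollas alone, R = ΣλE/(1+Σλh) = 8.755/2.07 = 4.229 J/s.
Profitability of comfrey flowers: 9.3/11.3 = 0.823 J/s.
0.823 < 4.229, so adding comfrey flowers would lower the average — exclude it.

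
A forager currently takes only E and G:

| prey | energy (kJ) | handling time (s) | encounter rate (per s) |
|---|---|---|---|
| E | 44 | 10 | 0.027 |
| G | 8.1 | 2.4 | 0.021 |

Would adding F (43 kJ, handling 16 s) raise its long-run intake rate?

Current rate: (0.027×44 + 0.021×8.1)/(1 + 0.027×10 + 0.021×2.4) = 1.029 kJ/s.
F: E/h = 43/16 = 2.688 kJ/s.
Since 2.688 > R, including F increases the long-run rate.

Yes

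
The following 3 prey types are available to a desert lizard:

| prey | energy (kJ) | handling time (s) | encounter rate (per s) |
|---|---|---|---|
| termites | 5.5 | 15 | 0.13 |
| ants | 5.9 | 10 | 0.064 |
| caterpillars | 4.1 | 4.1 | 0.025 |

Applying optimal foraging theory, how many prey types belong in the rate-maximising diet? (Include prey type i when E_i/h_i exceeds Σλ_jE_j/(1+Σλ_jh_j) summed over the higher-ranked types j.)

3

Profitabilities (E/h, kJ/s): caterpillars 1, ants 0.59, termites 0.367. Add prey in this order while the next type's profitability exceeds the intake rate on those already taken.
Rate on top 1: 0.09297. ants: 0.59 > 0.09297 → include.
Rate on top 2: 0.2755. termites: 0.367 > 0.2755 → include.
Optimal diet: caterpillars, ants, termites — 3 of 3 types.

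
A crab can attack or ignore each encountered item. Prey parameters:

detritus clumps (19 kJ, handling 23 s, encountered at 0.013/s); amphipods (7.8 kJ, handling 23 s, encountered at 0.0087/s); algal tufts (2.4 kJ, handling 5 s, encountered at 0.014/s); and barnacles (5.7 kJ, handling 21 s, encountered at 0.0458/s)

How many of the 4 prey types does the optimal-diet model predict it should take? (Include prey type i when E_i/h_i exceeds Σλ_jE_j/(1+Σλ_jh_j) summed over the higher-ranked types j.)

4

E/h in descending order: detritus clumps 0.826, algal tufts 0.48, amphipods 0.339, barnacles 0.271 kJ/s. The optimal diet is the largest prefix of this list for which every included type satisfies E_i/h_i > R on the types above it.
Rate on top 1: 0.1901. algal tufts: 0.48 > 0.1901 → include.
Rate on top 2: 0.205. amphipods: 0.339 > 0.205 → include.
Rate on top 3: 0.2221. barnacles: 0.271 > 0.2221 → include.
Optimal diet: detritus clumps, algal tufts, amphipods, barnacles — 4 of 4 types.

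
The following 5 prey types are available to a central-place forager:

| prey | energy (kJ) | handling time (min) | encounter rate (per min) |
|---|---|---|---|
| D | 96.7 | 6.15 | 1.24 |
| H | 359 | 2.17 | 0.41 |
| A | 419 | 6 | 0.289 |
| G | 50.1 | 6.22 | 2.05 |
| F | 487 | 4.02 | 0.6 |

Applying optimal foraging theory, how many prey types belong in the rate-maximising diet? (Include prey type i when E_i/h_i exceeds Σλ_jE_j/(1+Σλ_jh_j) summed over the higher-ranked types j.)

2

E/h in descending order: H 165, F 121, A 69.8, D 15.7, G 8.05 kJ/min. The optimal diet is the largest prefix of this list for which every included type satisfies E_i/h_i > R on the types above it.
Rate on top 1: 77.89. F: 121 > 77.89 → include.
Rate on top 2: 102.1. A: 69.8 < 102.1 → exclude; stop.
Optimal diet: H, F — 2 of 5 types.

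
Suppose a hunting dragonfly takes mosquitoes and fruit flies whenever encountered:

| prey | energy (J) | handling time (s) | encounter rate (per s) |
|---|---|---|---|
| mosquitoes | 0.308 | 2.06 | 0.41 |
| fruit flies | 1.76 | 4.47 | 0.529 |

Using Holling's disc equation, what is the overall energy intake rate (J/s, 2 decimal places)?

0.25 J/s

Energy encountered per unit search time: 0.41×0.308 + 0.529×1.76 = 1.057 J/s.
Handling time per unit search time: 0.41×2.06 + 0.529×4.47 = 3.209.
Rate = 1.057/(1 + 3.209) = 0.2512 J/s.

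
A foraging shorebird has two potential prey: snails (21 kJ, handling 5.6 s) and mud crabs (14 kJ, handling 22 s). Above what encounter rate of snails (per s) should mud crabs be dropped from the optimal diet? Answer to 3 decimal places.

0.036 per s

The zero-one rule: include mud crabs iff E₂/h₂ > λE₁/(1+λh₁). Equality gives the switch point.
λE₁h₂ = E₂ + λE₂h₁ ⇒ λ = E₂/(E₁h₂ − E₂h₁) = 14/(462 − 78.4) = 0.0365 per s.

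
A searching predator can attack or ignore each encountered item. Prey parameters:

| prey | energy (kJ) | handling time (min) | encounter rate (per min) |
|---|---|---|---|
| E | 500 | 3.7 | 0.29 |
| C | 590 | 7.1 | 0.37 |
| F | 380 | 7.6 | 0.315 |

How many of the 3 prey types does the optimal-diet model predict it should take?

Rank by E/h (kJ/min): E 135, C 83.1, F 50. Include each in turn until the next type's E/h falls below the running intake rate.
Rate on top 1: 69.95. C: 83.1 > 69.95 → include.
Rate on top 2: 77.3. F: 50 < 77.3 → exclude; stop.
Optimal diet: E, C — 2 of 3 types.

2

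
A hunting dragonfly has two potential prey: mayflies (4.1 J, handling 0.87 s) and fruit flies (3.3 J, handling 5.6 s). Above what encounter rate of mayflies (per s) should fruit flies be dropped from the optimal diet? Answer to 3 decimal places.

Drop fruit flies once their profitability E₂/h₂ falls below the rate achievable on mayflies alone: E₂/h₂ = λE₁/(1 + λh₁).
Solve for λ: λE₁h₂ = E₂(1 + λh₁) → λ(E₁h₂ − E₂h₁) = E₂ → λ = E₂/(E₁h₂ − E₂h₁).
λ = 3.3/(4.1×5.6 − 3.3×0.87) = 3.3/20.09 = 0.1643 per s.

0.164 per s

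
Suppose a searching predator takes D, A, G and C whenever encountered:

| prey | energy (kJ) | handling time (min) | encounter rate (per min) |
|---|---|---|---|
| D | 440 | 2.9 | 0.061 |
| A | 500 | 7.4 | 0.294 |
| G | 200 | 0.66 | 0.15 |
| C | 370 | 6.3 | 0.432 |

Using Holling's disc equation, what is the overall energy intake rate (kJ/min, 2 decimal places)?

R = Σλ_iE_i / (1 + Σλ_ih_i)
Numerator: 0.061×440 + 0.294×500 + 0.15×200 + 0.432×370 = 363.7
Denominator: 1 + 0.061×2.9 + 0.294×7.4 + 0.15×0.66 + 0.432×6.3 = 6.173
R = 363.7/6.173 = 58.91 kJ/min

58.91 kJ/min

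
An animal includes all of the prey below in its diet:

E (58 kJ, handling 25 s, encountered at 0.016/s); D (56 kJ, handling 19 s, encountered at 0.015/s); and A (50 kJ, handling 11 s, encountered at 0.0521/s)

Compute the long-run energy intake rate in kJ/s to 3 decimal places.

1.937 kJ/s

R = Σλ_iE_i / (1 + Σλ_ih_i)
Numerator: 0.016×58 + 0.015×56 + 0.0521×50 = 4.373
Denominator: 1 + 0.016×25 + 0.015×19 + 0.0521×11 = 2.258
R = 4.373/2.258 = 1.937 kJ/s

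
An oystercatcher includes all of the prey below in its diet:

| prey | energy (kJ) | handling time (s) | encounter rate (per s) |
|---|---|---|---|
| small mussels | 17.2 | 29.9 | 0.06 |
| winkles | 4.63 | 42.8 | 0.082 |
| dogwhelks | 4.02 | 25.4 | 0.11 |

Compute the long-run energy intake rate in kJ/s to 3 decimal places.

R = Σλ_iE_i / (1 + Σλ_ih_i)
Numerator: 0.06×17.2 + 0.082×4.63 + 0.11×4.02 = 1.854
Denominator: 1 + 0.06×29.9 + 0.082×42.8 + 0.11×25.4 = 9.098
R = 1.854/9.098 = 0.2038 kJ/s

0.204 kJ/s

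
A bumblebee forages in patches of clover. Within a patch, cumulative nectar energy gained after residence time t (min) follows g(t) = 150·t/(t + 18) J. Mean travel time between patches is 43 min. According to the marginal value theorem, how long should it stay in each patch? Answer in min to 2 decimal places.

27.82 min

By the marginal value theorem, leave when the instantaneous gain rate g'(t) equals the habitat-wide average g(t)/(T + t).
g'(t) = 150·18/(t + 18)². Setting 150·18/(t+18)² = 150t/[(t+18)(43+t)] gives 18(43+t) = t(t+18), so t² = 18×43 = 774.
t* = √774 = 27.82 min.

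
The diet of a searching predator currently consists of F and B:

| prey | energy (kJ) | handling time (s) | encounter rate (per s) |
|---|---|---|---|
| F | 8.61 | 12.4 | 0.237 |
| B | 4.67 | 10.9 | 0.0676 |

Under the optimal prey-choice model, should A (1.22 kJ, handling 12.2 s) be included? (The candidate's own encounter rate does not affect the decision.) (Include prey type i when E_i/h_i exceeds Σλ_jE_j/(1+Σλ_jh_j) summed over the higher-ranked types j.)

On F and B alone, R = ΣλE/(1+Σλh) = 2.356/4.676 = 0.5039 kJ/s.
A: E/h = 1.22/12.2 = 0.1 kJ/s.
Since 0.1 < R, time spent handling A is better spent searching.

No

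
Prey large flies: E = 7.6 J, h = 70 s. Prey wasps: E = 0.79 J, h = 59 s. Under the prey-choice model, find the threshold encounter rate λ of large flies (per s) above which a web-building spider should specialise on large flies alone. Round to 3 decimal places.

0.002 per s

At the threshold, the rate on large flies alone equals the profitability of wasps: λ·7.6/(1 + λ·70) = 0.79/59 = 0.01339.
Rearranging, λ(7.6 − 0.01339×70) = 0.01339, so λ = 0.01339/6.663 = 0.00201 per s.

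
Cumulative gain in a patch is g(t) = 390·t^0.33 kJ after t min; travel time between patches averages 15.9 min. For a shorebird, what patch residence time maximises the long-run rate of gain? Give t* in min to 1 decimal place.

Maximise g(t)/(T+t): set derivative to zero → g'(t)(T+t) = g(t).
g'(t) = 0.33·390·t^-0.67. Setting 0.33·390·t^-0.67 = 390·t^0.33/(15.9+t) gives 0.33(15.9+t) = t, so 0.67·t = 0.33×15.9.
t* = 0.33×15.9/0.67 = 7.831 min.

7.8 min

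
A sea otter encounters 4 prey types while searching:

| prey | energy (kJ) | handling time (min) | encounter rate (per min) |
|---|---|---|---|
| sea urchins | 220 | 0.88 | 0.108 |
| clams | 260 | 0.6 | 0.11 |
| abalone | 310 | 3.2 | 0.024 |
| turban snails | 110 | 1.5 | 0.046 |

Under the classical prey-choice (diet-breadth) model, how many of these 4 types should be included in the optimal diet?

4

Rank by E/h (kJ/min): clams 433, sea urchins 250, abalone 96.9, turban snails 73.3. Include each in turn until the next type's E/h falls below the running intake rate.
Rate on top 1: 26.83. sea urchins: 250 > 26.83 → include.
Rate on top 2: 45.1. abalone: 96.9 > 45.1 → include.
Rate on top 3: 48.31. turban snails: 73.3 > 48.31 → include.
Optimal diet: clams, sea urchins, abalone, turban snails — 4 of 4 types.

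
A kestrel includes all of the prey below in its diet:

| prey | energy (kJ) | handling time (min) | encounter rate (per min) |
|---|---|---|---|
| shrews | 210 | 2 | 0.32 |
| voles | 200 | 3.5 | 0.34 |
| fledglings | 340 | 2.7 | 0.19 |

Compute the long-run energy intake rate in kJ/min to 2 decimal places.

R = Σλ_iE_i / (1 + Σλ_ih_i)
Numerator: 0.32×210 + 0.34×200 + 0.19×340 = 199.8
Denominator: 1 + 0.32×2 + 0.34×3.5 + 0.19×2.7 = 3.343
R = 199.8/3.343 = 59.77 kJ/min

59.77 kJ/min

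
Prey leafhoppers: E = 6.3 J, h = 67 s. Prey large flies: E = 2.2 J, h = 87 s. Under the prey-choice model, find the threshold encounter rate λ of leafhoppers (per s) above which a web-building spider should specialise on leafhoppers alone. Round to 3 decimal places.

Drop large flies once their profitability E₂/h₂ falls below the rate achievable on leafhoppers alone: E₂/h₂ = λE₁/(1 + λh₁).
Solve for λ: λE₁h₂ = E₂(1 + λh₁) → λ(E₁h₂ − E₂h₁) = E₂ → λ = E₂/(E₁h₂ − E₂h₁).
λ = 2.2/(6.3×87 − 2.2×67) = 2.2/400.7 = 0.00549 per s.

0.005 per s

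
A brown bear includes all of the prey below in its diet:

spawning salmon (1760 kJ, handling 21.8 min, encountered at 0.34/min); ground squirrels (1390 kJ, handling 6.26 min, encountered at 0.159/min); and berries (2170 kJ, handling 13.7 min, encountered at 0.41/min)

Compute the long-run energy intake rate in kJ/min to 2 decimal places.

R = (0.34×1760 + 0.159×1390 + 0.41×2170) / (1 + 0.34×21.8 + 0.159×6.26 + 0.41×13.7) = 1709/15.02 = 113.8 kJ/min.

113.76 kJ/min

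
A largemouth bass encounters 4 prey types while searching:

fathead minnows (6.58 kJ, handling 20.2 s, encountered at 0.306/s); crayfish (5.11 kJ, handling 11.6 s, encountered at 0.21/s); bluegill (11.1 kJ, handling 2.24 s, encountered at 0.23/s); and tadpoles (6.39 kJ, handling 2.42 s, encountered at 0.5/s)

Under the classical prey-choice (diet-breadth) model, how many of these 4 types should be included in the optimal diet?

2

Rank by E/h (kJ/s): bluegill 4.96, tadpoles 2.64, crayfish 0.441, fathead minnows 0.326. Include each in turn until the next type's E/h falls below the running intake rate.
Rate on top 1: 1.685. tadpoles: 2.64 > 1.685 → include.
Rate on top 2: 2.109. crayfish: 0.441 < 2.109 → exclude; stop.
Optimal diet: bluegill, tadpoles — 2 of 4 types.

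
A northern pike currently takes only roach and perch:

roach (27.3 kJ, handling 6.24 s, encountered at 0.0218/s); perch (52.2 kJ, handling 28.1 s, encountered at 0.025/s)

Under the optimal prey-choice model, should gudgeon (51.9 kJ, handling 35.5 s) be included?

Yes

Intake rate on the current diet: R = (0.0218×27.3 + 0.025×52.2) / (1 + 0.0218×6.24 + 0.025×28.1) = 1.9/1.839 = 1.034 kJ/s.
gudgeon: E/h = 51.9/35.5 = 1.462 kJ/s.
Since 1.462 > R, including gudgeon increases the long-run rate.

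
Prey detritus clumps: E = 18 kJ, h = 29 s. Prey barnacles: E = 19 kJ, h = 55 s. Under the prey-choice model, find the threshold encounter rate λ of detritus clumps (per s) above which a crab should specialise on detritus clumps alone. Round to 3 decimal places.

Drop barnacles once their profitability E₂/h₂ falls below the rate achievable on detritus clumps alone: E₂/h₂ = λE₁/(1 + λh₁).
Solve for λ: λE₁h₂ = E₂(1 + λh₁) → λ(E₁h₂ − E₂h₁) = E₂ → λ = E₂/(E₁h₂ − E₂h₁).
λ = 19/(18×55 − 19×29) = 19/439 = 0.04328 per s.

0.043 per s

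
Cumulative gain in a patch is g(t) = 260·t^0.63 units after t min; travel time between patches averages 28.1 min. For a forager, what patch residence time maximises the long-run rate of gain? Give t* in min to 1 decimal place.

47.8 min

Optimal t* satisfies g'(t*) = g(t*)/(T + t*).
g'(t) = 0.63·260·t^-0.37. Setting 0.63·260·t^-0.37 = 260·t^0.63/(28.1+t) gives 0.63(28.1+t) = t, so 0.37·t = 0.63×28.1.
t* = 0.63×28.1/0.37 = 47.85 min.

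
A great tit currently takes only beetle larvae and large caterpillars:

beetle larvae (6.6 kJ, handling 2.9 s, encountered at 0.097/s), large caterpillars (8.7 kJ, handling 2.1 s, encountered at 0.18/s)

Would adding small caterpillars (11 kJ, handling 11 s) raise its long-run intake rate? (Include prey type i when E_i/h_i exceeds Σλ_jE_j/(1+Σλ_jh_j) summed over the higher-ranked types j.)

No

Current rate: (0.097×6.6 + 0.18×8.7)/(1 + 0.097×2.9 + 0.18×2.1) = 1.33 kJ/s.
small caterpillars: E/h = 11/11 = 1 kJ/s.
1 < 1.33, so adding small caterpillars would lower the average — exclude it.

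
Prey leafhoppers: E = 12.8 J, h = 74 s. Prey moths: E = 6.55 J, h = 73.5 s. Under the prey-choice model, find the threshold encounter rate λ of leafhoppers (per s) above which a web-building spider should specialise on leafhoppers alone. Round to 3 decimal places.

0.014 per s

The zero-one rule: include moths iff E₂/h₂ > λE₁/(1+λh₁). Equality gives the switch point.
λE₁h₂ = E₂ + λE₂h₁ ⇒ λ = E₂/(E₁h₂ − E₂h₁) = 6.55/(940.8 − 484.7) = 0.01436 per s.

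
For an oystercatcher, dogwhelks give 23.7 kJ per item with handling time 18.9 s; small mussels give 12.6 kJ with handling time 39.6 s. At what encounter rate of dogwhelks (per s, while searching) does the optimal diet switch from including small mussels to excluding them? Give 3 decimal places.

0.018 per s

At the threshold, the rate on dogwhelks alone equals the profitability of small mussels: λ·23.7/(1 + λ·18.9) = 12.6/39.6 = 0.3182.
Rearranging, λ(23.7 − 0.3182×18.9) = 0.3182, so λ = 0.3182/17.69 = 0.01799 per s.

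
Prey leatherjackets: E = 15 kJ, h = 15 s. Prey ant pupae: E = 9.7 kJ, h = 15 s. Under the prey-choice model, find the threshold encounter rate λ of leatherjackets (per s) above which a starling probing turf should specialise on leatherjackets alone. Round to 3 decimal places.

The zero-one rule: include ant pupae iff E₂/h₂ > λE₁/(1+λh₁). Equality gives the switch point.
λE₁h₂ = E₂ + λE₂h₁ ⇒ λ = E₂/(E₁h₂ − E₂h₁) = 9.7/(225 − 145.5) = 0.122 per s.

0.122 per s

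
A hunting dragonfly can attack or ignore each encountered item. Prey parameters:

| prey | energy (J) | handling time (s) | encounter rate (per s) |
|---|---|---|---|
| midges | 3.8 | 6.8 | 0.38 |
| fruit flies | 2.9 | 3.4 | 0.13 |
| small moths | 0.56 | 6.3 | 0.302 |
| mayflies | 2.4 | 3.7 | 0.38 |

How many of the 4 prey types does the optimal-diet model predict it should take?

Profitabilities (E/h, J/s): fruit flies 0.853, mayflies 0.649, midges 0.559, small moths 0.0889. Add prey in this order while the next type's profitability exceeds the intake rate on those already taken.
Rate on top 1: 0.2614. mayflies: 0.649 > 0.2614 → include.
Rate on top 2: 0.4526. midges: 0.559 > 0.4526 → include.
Rate on top 3: 0.5031. small moths: 0.0889 < 0.5031 → exclude; stop.
Optimal diet: fruit flies, mayflies, midges — 3 of 4 types.

3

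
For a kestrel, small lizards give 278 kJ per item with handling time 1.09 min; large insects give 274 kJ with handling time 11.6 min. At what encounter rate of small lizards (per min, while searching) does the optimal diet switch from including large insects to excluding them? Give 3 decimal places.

0.094 per min

At the threshold, the rate on small lizards alone equals the profitability of large insects: λ·278/(1 + λ·1.09) = 274/11.6 = 23.62.
Rearranging, λ(278 − 23.62×1.09) = 23.62, so λ = 23.62/252.3 = 0.09364 per min.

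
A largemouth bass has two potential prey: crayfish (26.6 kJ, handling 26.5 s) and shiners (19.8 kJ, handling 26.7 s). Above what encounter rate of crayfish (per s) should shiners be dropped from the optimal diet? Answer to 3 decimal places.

0.107 per s

At the threshold, the rate on crayfish alone equals the profitability of shiners: λ·26.6/(1 + λ·26.5) = 19.8/26.7 = 0.7416.
Rearranging, λ(26.6 − 0.7416×26.5) = 0.7416, so λ = 0.7416/6.948 = 0.1067 per s.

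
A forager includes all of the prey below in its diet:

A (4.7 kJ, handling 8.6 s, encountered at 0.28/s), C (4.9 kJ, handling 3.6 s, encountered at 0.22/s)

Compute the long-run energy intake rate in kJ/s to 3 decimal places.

0.570 kJ/s

R = Σλ_iE_i / (1 + Σλ_ih_i)
Numerator: 0.28×4.7 + 0.22×4.9 = 2.394
Denominator: 1 + 0.28×8.6 + 0.22×3.6 = 4.2
R = 2.394/4.2 = 0.57 kJ/s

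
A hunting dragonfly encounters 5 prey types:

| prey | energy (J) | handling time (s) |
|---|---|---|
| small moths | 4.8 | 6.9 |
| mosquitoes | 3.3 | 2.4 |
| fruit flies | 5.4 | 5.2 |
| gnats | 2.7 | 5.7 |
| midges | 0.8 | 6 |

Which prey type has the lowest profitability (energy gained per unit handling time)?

midges

Profitability E/h (J/s): small moths = 4.8/6.9 = 0.696, mosquitoes = 3.3/2.4 = 1.38, fruit flies = 5.4/5.2 = 1.04, gnats = 2.7/5.7 = 0.474, midges = 0.8/6 = 0.133.
Ranked: mosquitoes > fruit flies > small moths > gnats > midges.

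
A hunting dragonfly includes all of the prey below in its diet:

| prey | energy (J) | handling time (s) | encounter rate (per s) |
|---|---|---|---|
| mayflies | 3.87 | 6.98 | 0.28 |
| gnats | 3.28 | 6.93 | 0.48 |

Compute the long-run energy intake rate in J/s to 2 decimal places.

Energy encountered per unit search time: 0.28×3.87 + 0.48×3.28 = 2.658 J/s.
Handling time per unit search time: 0.28×6.98 + 0.48×6.93 = 5.281.
Rate = 2.658/(1 + 5.281) = 0.4232 J/s.

0.42 J/s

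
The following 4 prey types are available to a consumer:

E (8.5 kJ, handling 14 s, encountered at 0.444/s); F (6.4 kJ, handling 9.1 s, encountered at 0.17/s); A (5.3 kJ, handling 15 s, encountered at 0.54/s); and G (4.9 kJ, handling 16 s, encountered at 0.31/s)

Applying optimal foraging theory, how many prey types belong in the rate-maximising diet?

Profitabilities (E/h, kJ/s): F 0.703, E 0.607, A 0.353, G 0.306. Add prey in this order while the next type's profitability exceeds the intake rate on those already taken.
Rate on top 1: 0.4272. E: 0.607 > 0.4272 → include.
Rate on top 2: 0.5548. A: 0.353 < 0.5548 → exclude; stop.
Optimal diet: F, E — 2 of 4 types.

2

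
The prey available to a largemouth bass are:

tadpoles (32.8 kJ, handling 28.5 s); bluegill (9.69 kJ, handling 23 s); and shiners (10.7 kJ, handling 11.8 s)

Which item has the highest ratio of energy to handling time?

tadpoles

In descending order of E/h:
tadpoles: 32.8/28.5 = 1.15 kJ/s
shiners: 10.7/11.8 = 0.907 kJ/s
bluegill: 9.69/23 = 0.421 kJ/s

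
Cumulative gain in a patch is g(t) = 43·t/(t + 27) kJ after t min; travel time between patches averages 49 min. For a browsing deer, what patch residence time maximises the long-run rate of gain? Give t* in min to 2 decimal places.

Optimal t* satisfies g'(t*) = g(t*)/(T + t*).
g'(t) = 43·27/(t + 27)². Setting 43·27/(t+27)² = 43t/[(t+27)(49+t)] gives 27(49+t) = t(t+27), so t² = 27×49 = 1323.
t* = √1323 = 36.37 min.

36.37 min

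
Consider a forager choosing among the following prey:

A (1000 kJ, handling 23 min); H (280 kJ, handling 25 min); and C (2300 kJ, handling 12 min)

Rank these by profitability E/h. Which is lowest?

H

Profitability E/h (kJ/min): A = 1000/23 = 43.5, H = 280/25 = 11.2, C = 2300/12 = 192.
Ranked: C > A > H.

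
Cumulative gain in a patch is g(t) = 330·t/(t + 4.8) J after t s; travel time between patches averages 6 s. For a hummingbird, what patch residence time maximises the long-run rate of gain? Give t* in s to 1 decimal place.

Optimal t* satisfies g'(t*) = g(t*)/(T + t*).
g'(t) = 330·4.8/(t + 4.8)². Setting 330·4.8/(t+4.8)² = 330t/[(t+4.8)(6+t)] gives 4.8(6+t) = t(t+4.8), so t² = 4.8×6 = 28.8.
t* = √28.8 = 5.367 s.

5.4 s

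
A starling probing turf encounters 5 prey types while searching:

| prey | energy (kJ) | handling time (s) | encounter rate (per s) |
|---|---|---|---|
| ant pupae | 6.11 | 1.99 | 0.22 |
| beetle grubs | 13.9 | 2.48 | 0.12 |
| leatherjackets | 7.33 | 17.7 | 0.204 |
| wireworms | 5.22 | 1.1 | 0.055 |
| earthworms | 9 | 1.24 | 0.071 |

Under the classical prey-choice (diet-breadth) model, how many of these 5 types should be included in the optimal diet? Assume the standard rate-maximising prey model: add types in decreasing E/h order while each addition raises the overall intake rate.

4

Rank by E/h (kJ/s): earthworms 7.26, beetle grubs 5.6, wireworms 4.75, ant pupae 3.07, leatherjackets 0.414. Include each in turn until the next type's E/h falls below the running intake rate.
Rate on top 1: 0.5873. beetle grubs: 5.6 > 0.5873 → include.
Rate on top 2: 1.665. wireworms: 4.75 > 1.665 → include.
Rate on top 3: 1.794. ant pupae: 3.07 > 1.794 → include.
Rate on top 4: 2.09. leatherjackets: 0.414 < 2.09 → exclude; stop.
Optimal diet: earthworms, beetle grubs, wireworms, ant pupae — 4 of 5 types.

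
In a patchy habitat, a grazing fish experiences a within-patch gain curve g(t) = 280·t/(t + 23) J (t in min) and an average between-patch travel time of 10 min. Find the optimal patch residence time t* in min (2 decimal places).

By the marginal value theorem, leave when the instantaneous gain rate g'(t) equals the habitat-wide average g(t)/(T + t).
g'(t) = 280·23/(t + 23)². Setting 280·23/(t+23)² = 280t/[(t+23)(10+t)] gives 23(10+t) = t(t+23), so t² = 23×10 = 230.
t* = √230 = 15.17 min.

15.17 min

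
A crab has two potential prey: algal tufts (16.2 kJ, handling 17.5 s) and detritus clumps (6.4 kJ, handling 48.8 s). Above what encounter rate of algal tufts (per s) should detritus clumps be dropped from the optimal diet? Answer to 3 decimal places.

0.009 per s

Drop detritus clumps once their profitability E₂/h₂ falls below the rate achievable on algal tufts alone: E₂/h₂ = λE₁/(1 + λh₁).
Solve for λ: λE₁h₂ = E₂(1 + λh₁) → λ(E₁h₂ − E₂h₁) = E₂ → λ = E₂/(E₁h₂ − E₂h₁).
λ = 6.4/(16.2×48.8 − 6.4×17.5) = 6.4/678.6 = 0.009432 per s.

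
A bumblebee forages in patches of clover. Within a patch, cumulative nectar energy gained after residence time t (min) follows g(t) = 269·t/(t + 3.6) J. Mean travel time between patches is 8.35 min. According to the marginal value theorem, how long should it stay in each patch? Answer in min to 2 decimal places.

Maximise g(t)/(T+t): set derivative to zero → g'(t)(T+t) = g(t).
g'(t) = 269·3.6/(t + 3.6)². Setting 269·3.6/(t+3.6)² = 269t/[(t+3.6)(8.35+t)] gives 3.6(8.35+t) = t(t+3.6), so t² = 3.6×8.35 = 30.06.
t* = √30.06 = 5.483 min.

5.48 min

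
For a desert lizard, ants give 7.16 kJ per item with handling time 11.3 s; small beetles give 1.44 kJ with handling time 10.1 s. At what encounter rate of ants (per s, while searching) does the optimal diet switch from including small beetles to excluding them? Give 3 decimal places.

At the threshold, the rate on ants alone equals the profitability of small beetles: λ·7.16/(1 + λ·11.3) = 1.44/10.1 = 0.1426.
Rearranging, λ(7.16 − 0.1426×11.3) = 0.1426, so λ = 0.1426/5.549 = 0.02569 per s.

0.026 per s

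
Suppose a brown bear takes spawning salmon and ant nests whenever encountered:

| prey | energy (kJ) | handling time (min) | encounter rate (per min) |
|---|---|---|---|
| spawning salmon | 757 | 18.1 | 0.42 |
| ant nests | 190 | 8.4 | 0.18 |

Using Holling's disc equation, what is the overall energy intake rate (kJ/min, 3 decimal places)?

R = Σλ_iE_i / (1 + Σλ_ih_i)
Numerator: 0.42×757 + 0.18×190 = 352.1
Denominator: 1 + 0.42×18.1 + 0.18×8.4 = 10.11
R = 352.1/10.11 = 34.82 kJ/min

34.817 kJ/min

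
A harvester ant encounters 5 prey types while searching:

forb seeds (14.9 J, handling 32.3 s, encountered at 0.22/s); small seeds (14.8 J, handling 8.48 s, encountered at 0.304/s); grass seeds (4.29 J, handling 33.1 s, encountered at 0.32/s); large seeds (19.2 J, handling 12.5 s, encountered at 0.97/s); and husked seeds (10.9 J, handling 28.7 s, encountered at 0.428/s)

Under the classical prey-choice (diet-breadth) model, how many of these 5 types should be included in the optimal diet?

Rank by E/h (J/s): small seeds 1.75, large seeds 1.54, forb seeds 0.461, husked seeds 0.38, grass seeds 0.13. Include each in turn until the next type's E/h falls below the running intake rate.
Rate on top 1: 1.257. large seeds: 1.54 > 1.257 → include.
Rate on top 2: 1.473. forb seeds: 0.461 < 1.473 → exclude; stop.
Optimal diet: small seeds, large seeds — 2 of 5 types.

2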